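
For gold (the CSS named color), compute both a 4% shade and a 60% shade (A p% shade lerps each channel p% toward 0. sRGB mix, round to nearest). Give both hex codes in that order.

CSS gold is rgb(255, 215, 0).
4% shade:
  R: 255 + 0.04×(0−255) = 255 − 10.2 = 244.8 → 245
  G: 215 + 0.04×(0−215) = 215 − 8.6 = 206.4 → 206
  B: 0 + 0 = 0 → 0
  → #F5CE00
60% shade:
  R: 255 + 0.6×(0−255) = 255 − 153 = 102 → 102
  G: 215 + 0.6×(0−215) = 215 − 129 = 86 → 86
  B: 0 + 0 = 0 → 0
  → #665600

#F5CE00, #665600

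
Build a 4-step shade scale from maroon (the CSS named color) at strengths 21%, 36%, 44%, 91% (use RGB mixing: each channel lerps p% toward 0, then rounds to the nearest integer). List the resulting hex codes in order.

CSS maroon is rgb(128, 0, 0).
21%: (128 − 26.88 = 101.12→101, 0→0, 0→0) → #650000
36%: (128 − 46.08 = 81.92→82, 0→0, 0→0) → #520000
44%: (128 − 56.32 = 71.68→72, 0→0, 0→0) → #480000
91%: (128 − 116.48 = 11.52→12, 0→0, 0→0) → #0C0000

#650000, #520000, #480000, #0C0000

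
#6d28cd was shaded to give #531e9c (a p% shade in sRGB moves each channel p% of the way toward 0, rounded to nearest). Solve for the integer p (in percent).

24%

#6d28cd is rgb(109, 40, 205); #531e9c is rgb(83, 30, 156).
On the B channel (widest range): 156 ≈ 205 + (p/100)(0 − 205), so p ≈ 100×(156 − 205)/(0 − 205) = -4900/-205 = 23.90.
p = 24 reproduces all three channels after rounding.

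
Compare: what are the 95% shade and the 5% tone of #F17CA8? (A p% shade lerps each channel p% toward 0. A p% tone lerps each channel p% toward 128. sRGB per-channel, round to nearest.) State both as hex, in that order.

#0C0608, #EB7CA6

#F17CA8 is rgb(241, 124, 168).
95% shade:
  R: 241 − 228.95 = 12.05 → 12
  G: 124 − 117.8 = 6.2 → 6
  B: 168 + 0.95×(0−168) = 168 − 159.6 = 8.4 → 8
  → #0C0608
5% tone:
  R: 241 − 5.65 = 235.35 → 235
  G: 124 + 0.05×(128−124) = 124 + 0.2 = 124.2 → 124
  B: 168 + 0.05×(128−168) = 168 − 2 = 166 → 166
  → #EB7CA6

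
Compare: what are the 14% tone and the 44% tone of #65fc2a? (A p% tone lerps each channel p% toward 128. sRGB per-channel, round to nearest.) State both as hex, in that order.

#65fc2a is rgb(101, 252, 42).
14% tone:
  R: 101 + 3.78 = 104.78 → 105
  G: 252 + 0.14×(128−252) = 252 − 17.36 = 234.64 → 235
  B: 42 + 0.14×(128−42) = 42 + 12.04 = 54.04 → 54
  → #69eb36
44% tone:
  R: 101 + 0.44×(128−101) = 101 + 11.88 = 112.88 → 113
  G: 252 − 54.56 = 197.44 → 197
  B: 42 + 37.84 = 79.84 → 80
  → #71c550

#69eb36, #71c550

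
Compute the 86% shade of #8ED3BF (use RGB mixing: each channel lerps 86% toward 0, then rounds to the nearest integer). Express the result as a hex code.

#8ED3BF is rgb(142, 211, 191).
Per channel, c → c + 0.86(0 − c):
  R: 142 + 0.86×(0−142) = 142 − 122.12 = 19.88 → 20
  G: 211 + 0.86×(0−211) = 211 − 181.46 = 29.54 → 30
  B: 191 + 0.86×(0−191) = 191 − 164.26 = 26.74 → 27
rgb(20, 30, 27) = #141E1B.

#141E1B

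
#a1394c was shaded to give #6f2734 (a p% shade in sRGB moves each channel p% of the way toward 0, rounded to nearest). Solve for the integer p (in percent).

31%

#a1394c is rgb(161, 57, 76); #6f2734 is rgb(111, 39, 52).
On the R channel (widest range): 111 ≈ 161 + (p/100)(0 − 161), so p ≈ 100×(111 − 161)/(0 − 161) = -5000/-161 = 31.06.
p = 31 reproduces all three channels after rounding.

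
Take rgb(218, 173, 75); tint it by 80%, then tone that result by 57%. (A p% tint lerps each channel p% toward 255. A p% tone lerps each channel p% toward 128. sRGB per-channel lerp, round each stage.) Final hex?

Per channel, c → c + 0.8(255 − c):
  R: 218 + 0.8×(255−218) = 218 + 29.6 = 247.6 → 248
  G: 173 + 0.8×(255−173) = 173 + 65.6 = 238.6 → 239
  B: 75 + 0.8×(255−75) = 75 + 144 = 219 → 219
After the tint: rgb(248, 239, 219) = #f8efdb.
A 57% tone moves each channel 57% toward 128:
  R: 248 − 68.4 = 179.6 → 180
  G: 239 + 0.57×(128−239) = 239 − 63.27 = 175.73 → 176
  B: 219 − 51.87 = 167.13 → 167
rgb(180, 176, 167) = #b4b0a7.

#b4b0a7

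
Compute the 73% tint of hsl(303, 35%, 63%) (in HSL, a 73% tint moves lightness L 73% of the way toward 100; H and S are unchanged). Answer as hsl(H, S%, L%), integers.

hsl(303, 35%, 90%)

L moves 73% from 63 toward 100: 63 + 27.01 = 90.01 → 90.
H and S are unchanged.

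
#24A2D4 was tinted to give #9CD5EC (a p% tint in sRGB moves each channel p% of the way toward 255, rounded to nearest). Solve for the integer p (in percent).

55%

#24A2D4 is rgb(36, 162, 212); #9CD5EC is rgb(156, 213, 236).
On the R channel (widest range): 156 ≈ 36 + (p/100)(255 − 36), so p ≈ 100×(156 − 36)/(255 − 36) = 12000/219 = 54.79.
p = 55 reproduces all three channels after rounding.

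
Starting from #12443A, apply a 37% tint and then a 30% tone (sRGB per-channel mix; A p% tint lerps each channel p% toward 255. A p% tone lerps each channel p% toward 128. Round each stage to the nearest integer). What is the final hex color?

#718682

#12443A is rgb(18, 68, 58).
Lerp each channel 37% toward 255:
  R: 18 + 87.69 = 105.69 → 106
  G: 68 + 69.19 = 137.19 → 137
  B: 58 + 72.89 = 130.89 → 131
After the tint: rgb(106, 137, 131) = #6A8983.
Lerp each channel 30% toward 128:
  R: 106 + 0.3×(128−106) = 106 + 6.6 = 112.6 → 113
  G: 137 + 0.3×(128−137) = 137 − 2.7 = 134.3 → 134
  B: 131 + 0.3×(128−131) = 131 − 0.9 = 130.1 → 130
rgb(113, 134, 130) = #718682.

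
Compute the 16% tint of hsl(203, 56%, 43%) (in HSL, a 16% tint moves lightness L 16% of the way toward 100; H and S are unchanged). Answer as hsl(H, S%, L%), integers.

L moves 16% from 43 toward 100: 43 + 9.12 = 52.12 → 52.
H and S are unchanged.

hsl(203, 56%, 52%)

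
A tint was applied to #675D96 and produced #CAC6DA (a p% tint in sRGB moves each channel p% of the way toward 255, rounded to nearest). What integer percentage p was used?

65%

#675D96 is rgb(103, 93, 150); #CAC6DA is rgb(202, 198, 218).
On the G channel (widest range): 198 ≈ 93 + (p/100)(255 − 93), so p ≈ 100×(198 − 93)/(255 − 93) = 10500/162 = 64.81.
p = 65 reproduces all three channels after rounding.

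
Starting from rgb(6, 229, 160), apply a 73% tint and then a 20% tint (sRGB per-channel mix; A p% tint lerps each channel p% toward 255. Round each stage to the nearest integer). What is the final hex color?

A 73% tint moves each channel 73% toward 255:
  R: 6 + 0.73×(255−6) = 6 + 181.77 = 187.77 → 188
  G: 229 + 0.73×(255−229) = 229 + 18.98 = 247.98 → 248
  B: 160 + 0.73×(255−160) = 160 + 69.35 = 229.35 → 229
After the tint: rgb(188, 248, 229) = #bcf8e5.
A 20% tint moves each channel 20% toward 255:
  R: 188 + 13.4 = 201.4 → 201
  G: 248 + 0.2×(255−248) = 248 + 1.4 = 249.4 → 249
  B: 229 + 0.2×(255−229) = 229 + 5.2 = 234.2 → 234
rgb(201, 249, 234) = #c9f9ea.

#c9f9ea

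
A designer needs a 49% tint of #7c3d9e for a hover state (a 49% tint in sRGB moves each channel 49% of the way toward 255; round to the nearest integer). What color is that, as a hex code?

#7c3d9e is rgb(124, 61, 158).
Per channel, c → c + 0.49(255 − c):
  R: 124 + 0.49×(255−124) = 124 + 64.19 = 188.19 → 188
  G: 61 + 0.49×(255−61) = 61 + 95.06 = 156.06 → 156
  B: 158 + 0.49×(255−158) = 158 + 47.53 = 205.53 → 206
rgb(188, 156, 206) = #bc9cce.

#bc9cce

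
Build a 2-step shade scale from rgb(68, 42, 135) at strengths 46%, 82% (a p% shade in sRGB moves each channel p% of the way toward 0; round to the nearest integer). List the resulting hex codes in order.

46%: (68 − 31.28 = 36.72→37, 42 − 19.32 = 22.68→23, 135 − 62.1 = 72.9→73) → #251749
82%: (68 − 55.76 = 12.24→12, 42 − 34.44 = 7.56→8, 135 − 110.7 = 24.3→24) → #0c0818

#251749, #0c0818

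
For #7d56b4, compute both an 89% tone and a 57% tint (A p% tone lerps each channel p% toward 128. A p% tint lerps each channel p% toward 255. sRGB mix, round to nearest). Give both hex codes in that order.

#807b86, #c7b6df

#7d56b4 is rgb(125, 86, 180).
89% tone:
  R: 125 + 0.89×(128−125) = 125 + 2.67 = 127.67 → 128
  G: 86 + 0.89×(128−86) = 86 + 37.38 = 123.38 → 123
  B: 180 − 46.28 = 133.72 → 134
  → #807b86
57% tint:
  R: 125 + 0.57×(255−125) = 125 + 74.1 = 199.1 → 199
  G: 86 + 0.57×(255−86) = 86 + 96.33 = 182.33 → 182
  B: 180 + 0.57×(255−180) = 180 + 42.75 = 222.75 → 223
  → #c7b6df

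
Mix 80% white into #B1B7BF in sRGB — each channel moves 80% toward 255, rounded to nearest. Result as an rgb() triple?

rgb(239, 241, 242)

#B1B7BF is rgb(177, 183, 191).
An 80% tint moves each channel 80% toward 255:
  R: 177 + 0.8×(255−177) = 177 + 62.4 = 239.4 → 239
  G: 183 + 0.8×(255−183) = 183 + 57.6 = 240.6 → 241
  B: 191 + 51.2 = 242.2 → 242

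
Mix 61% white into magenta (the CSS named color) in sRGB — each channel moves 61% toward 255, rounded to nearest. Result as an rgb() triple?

CSS magenta is rgb(255, 0, 255).
Lerp each channel 61% toward 255:
  R: 255 + 0 = 255 → 255
  G: 0 + 155.55 = 155.55 → 156
  B: 255 + 0.61×(255−255) = 255 + 0 = 255 → 255

rgb(255, 156, 255)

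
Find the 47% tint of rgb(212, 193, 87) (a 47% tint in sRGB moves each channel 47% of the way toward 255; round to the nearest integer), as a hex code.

Per channel, c → c + 0.47(255 − c):
  R: 212 + 0.47×(255−212) = 212 + 20.21 = 232.21 → 232
  G: 193 + 0.47×(255−193) = 193 + 29.14 = 222.14 → 222
  B: 87 + 78.96 = 165.96 → 166
rgb(232, 222, 166) = #e8dea6.

#e8dea6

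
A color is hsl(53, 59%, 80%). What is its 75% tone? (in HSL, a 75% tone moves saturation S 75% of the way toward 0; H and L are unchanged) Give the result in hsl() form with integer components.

S moves 75% from 59 toward 0: 59 − 44.25 = 14.75 → 15.
H and L are unchanged.

hsl(53, 15%, 80%)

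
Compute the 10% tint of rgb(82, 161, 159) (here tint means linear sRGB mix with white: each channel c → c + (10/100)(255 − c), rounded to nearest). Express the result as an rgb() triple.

rgb(99, 170, 169)

Lerp each channel 10% toward 255:
  R: 82 + 17.3 = 99.3 → 99
  G: 161 + 0.1×(255−161) = 161 + 9.4 = 170.4 → 170
  B: 159 + 0.1×(255−159) = 159 + 9.6 = 168.6 → 169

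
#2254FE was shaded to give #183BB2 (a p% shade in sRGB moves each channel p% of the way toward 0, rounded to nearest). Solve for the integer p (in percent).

#2254FE is rgb(34, 84, 254); #183BB2 is rgb(24, 59, 178).
On the B channel (widest range): 178 ≈ 254 + (p/100)(0 − 254), so p ≈ 100×(178 − 254)/(0 − 254) = -7600/-254 = 29.92.
p = 30 reproduces all three channels after rounding.

30%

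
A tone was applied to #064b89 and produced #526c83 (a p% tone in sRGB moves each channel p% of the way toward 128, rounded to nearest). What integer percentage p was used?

#064b89 is rgb(6, 75, 137); #526c83 is rgb(82, 108, 131).
On the R channel (widest range): 82 ≈ 6 + (p/100)(128 − 6), so p ≈ 100×(82 − 6)/(128 − 6) = 7600/122 = 62.30.
p = 62 reproduces all three channels after rounding.

62%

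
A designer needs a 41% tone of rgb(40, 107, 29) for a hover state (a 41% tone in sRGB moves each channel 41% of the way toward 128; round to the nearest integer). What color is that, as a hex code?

#4C7446

Per channel, c → c + 0.41(128 − c):
  R: 40 + 0.41×(128−40) = 40 + 36.08 = 76.08 → 76
  G: 107 + 0.41×(128−107) = 107 + 8.61 = 115.61 → 116
  B: 29 + 0.41×(128−29) = 29 + 40.59 = 69.59 → 70
rgb(76, 116, 70) = #4C7446.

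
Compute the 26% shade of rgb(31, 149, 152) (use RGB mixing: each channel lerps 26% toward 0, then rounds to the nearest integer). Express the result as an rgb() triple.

rgb(23, 110, 112)

Lerp each channel 26% toward 0:
  R: 31 + 0.26×(0−31) = 31 − 8.06 = 22.94 → 23
  G: 149 + 0.26×(0−149) = 149 − 38.74 = 110.26 → 110
  B: 152 + 0.26×(0−152) = 152 − 39.52 = 112.48 → 112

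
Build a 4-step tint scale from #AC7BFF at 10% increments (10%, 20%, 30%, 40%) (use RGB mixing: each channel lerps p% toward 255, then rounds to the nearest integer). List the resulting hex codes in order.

#AC7BFF is rgb(172, 123, 255).
10%: (172 + 8.3 = 180.3→180, 123 + 13.2 = 136.2→136, 255→255) → #B488FF
20%: (172 + 16.6 = 188.6→189, 123 + 26.4 = 149.4→149, 255→255) → #BD95FF
30%: (172 + 24.9 = 196.9→197, 123 + 39.6 = 162.6→163, 255→255) → #C5A3FF
40%: (172 + 33.2 = 205.2→205, 123 + 52.8 = 175.8→176, 255→255) → #CDB0FF

#B488FF, #BD95FF, #C5A3FF, #CDB0FF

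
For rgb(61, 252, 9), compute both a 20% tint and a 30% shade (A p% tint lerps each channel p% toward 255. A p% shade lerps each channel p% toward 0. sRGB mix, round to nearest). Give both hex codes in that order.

#64FD3A, #2BB006

20% tint:
  R: 61 + 0.2×(255−61) = 61 + 38.8 = 99.8 → 100
  G: 252 + 0.2×(255−252) = 252 + 0.6 = 252.6 → 253
  B: 9 + 0.2×(255−9) = 9 + 49.2 = 58.2 → 58
  → #64FD3A
30% shade:
  R: 61 + 0.3×(0−61) = 61 − 18.3 = 42.7 → 43
  G: 252 − 75.6 = 176.4 → 176
  B: 9 − 2.7 = 6.3 → 6
  → #2BB006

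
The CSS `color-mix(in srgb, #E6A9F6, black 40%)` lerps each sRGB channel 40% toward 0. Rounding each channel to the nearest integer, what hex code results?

#E6A9F6 is rgb(230, 169, 246).
Lerp each channel 40% toward 0:
  R: 230 + 0.4×(0−230) = 230 − 92 = 138 → 138
  G: 169 − 67.6 = 101.4 → 101
  B: 246 − 98.4 = 147.6 → 148
rgb(138, 101, 148) = #8A6594.

#8A6594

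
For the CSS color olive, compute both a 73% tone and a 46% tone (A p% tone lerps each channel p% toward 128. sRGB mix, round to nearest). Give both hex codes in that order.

#80805D, #80803B

CSS olive is rgb(128, 128, 0).
73% tone:
  R: 128 + 0.73×(128−128) = 128 + 0 = 128 → 128
  G: 128 + 0.73×(128−128) = 128 + 0 = 128 → 128
  B: 0 + 0.73×(128−0) = 0 + 93.44 = 93.44 → 93
  → #80805D
46% tone:
  R: 128 + 0.46×(128−128) = 128 + 0 = 128 → 128
  G: 128 + 0 = 128 → 128
  B: 0 + 0.46×(128−0) = 0 + 58.88 = 58.88 → 59
  → #80803B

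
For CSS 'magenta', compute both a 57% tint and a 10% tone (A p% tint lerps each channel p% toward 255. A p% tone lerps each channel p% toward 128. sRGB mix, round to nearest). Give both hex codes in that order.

#FF91FF, #F20DF2

CSS magenta is rgb(255, 0, 255).
57% tint:
  R: 255 + 0 = 255 → 255
  G: 0 + 145.35 = 145.35 → 145
  B: 255 + 0 = 255 → 255
  → #FF91FF
10% tone:
  R: 255 − 12.7 = 242.3 → 242
  G: 0 + 0.1×(128−0) = 0 + 12.8 = 12.8 → 13
  B: 255 + 0.1×(128−255) = 255 − 12.7 = 242.3 → 242
  → #F20DF2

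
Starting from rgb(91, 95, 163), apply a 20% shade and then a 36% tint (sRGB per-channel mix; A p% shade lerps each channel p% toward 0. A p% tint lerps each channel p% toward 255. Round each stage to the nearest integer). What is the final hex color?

Per channel, c → c + 0.2(0 − c):
  R: 91 − 18.2 = 72.8 → 73
  G: 95 + 0.2×(0−95) = 95 − 19 = 76 → 76
  B: 163 + 0.2×(0−163) = 163 − 32.6 = 130.4 → 130
After the shade: rgb(73, 76, 130) = #494C82.
A 36% tint moves each channel 36% toward 255:
  R: 73 + 65.52 = 138.52 → 139
  G: 76 + 64.44 = 140.44 → 140
  B: 130 + 0.36×(255−130) = 130 + 45 = 175 → 175
rgb(139, 140, 175) = #8B8CAF.

#8B8CAF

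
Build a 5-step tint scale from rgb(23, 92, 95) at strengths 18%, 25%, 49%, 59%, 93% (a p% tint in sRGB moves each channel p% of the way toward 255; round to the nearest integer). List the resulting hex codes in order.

#41797c, #518587, #89acad, #a0bcbd, #eff4f4

18%: (23 + 41.76 = 64.76→65, 92 + 29.34 = 121.34→121, 95 + 28.8 = 123.8→124) → #41797c
25%: (23 + 58 = 81→81, 92 + 40.75 = 132.75→133, 95 + 40 = 135→135) → #518587
49%: (23 + 113.68 = 136.68→137, 92 + 79.87 = 171.87→172, 95 + 78.4 = 173.4→173) → #89acad
59%: (23 + 136.88 = 159.88→160, 92 + 96.17 = 188.17→188, 95 + 94.4 = 189.4→189) → #a0bcbd
93%: (23 + 215.76 = 238.76→239, 92 + 151.59 = 243.59→244, 95 + 148.8 = 243.8→244) → #eff4f4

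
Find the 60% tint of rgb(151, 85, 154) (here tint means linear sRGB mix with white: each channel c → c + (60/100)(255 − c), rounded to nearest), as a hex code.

#d5bbd7

A 60% tint moves each channel 60% toward 255:
  R: 151 + 0.6×(255−151) = 151 + 62.4 = 213.4 → 213
  G: 85 + 0.6×(255−85) = 85 + 102 = 187 → 187
  B: 154 + 0.6×(255−154) = 154 + 60.6 = 214.6 → 215
rgb(213, 187, 215) = #d5bbd7.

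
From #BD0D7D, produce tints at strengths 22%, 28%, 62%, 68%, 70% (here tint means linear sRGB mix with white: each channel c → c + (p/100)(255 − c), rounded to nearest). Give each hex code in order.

#CC429A, #CF51A1, #E6A3CE, #EAB2D5, #EBB6D8

#BD0D7D is rgb(189, 13, 125).
22%: (189 + 14.52 = 203.52→204, 13 + 53.24 = 66.24→66, 125 + 28.6 = 153.6→154) → #CC429A
28%: (189 + 18.48 = 207.48→207, 13 + 67.76 = 80.76→81, 125 + 36.4 = 161.4→161) → #CF51A1
62%: (189 + 40.92 = 229.92→230, 13 + 150.04 = 163.04→163, 125 + 80.6 = 205.6→206) → #E6A3CE
68%: (189 + 44.88 = 233.88→234, 13 + 164.56 = 177.56→178, 125 + 88.4 = 213.4→213) → #EAB2D5
70%: (189 + 46.2 = 235.2→235, 13 + 169.4 = 182.4→182, 125 + 91 = 216→216) → #EBB6D8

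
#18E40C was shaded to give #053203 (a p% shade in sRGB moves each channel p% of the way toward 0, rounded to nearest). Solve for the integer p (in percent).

#18E40C is rgb(24, 228, 12); #053203 is rgb(5, 50, 3).
On the G channel (widest range): 50 ≈ 228 + (p/100)(0 − 228), so p ≈ 100×(50 − 228)/(0 − 228) = -17800/-228 = 78.07.
p = 78 reproduces all three channels after rounding.

78%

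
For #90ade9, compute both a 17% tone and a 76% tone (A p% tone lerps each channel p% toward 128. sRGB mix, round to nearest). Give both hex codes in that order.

#90ade9 is rgb(144, 173, 233).
17% tone:
  R: 144 − 2.72 = 141.28 → 141
  G: 173 − 7.65 = 165.35 → 165
  B: 233 + 0.17×(128−233) = 233 − 17.85 = 215.15 → 215
  → #8da5d7
76% tone:
  R: 144 + 0.76×(128−144) = 144 − 12.16 = 131.84 → 132
  G: 173 + 0.76×(128−173) = 173 − 34.2 = 138.8 → 139
  B: 233 + 0.76×(128−233) = 233 − 79.8 = 153.2 → 153
  → #848b99

#8da5d7, #848b99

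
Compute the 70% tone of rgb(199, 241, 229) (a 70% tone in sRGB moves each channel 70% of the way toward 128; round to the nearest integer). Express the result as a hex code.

#95A29E

Per channel, c → c + 0.7(128 − c):
  R: 199 + 0.7×(128−199) = 199 − 49.7 = 149.3 → 149
  G: 241 + 0.7×(128−241) = 241 − 79.1 = 161.9 → 162
  B: 229 + 0.7×(128−229) = 229 − 70.7 = 158.3 → 158
rgb(149, 162, 158) = #95A29E.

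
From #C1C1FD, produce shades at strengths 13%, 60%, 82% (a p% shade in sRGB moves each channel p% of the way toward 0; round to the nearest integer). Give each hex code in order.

#C1C1FD is rgb(193, 193, 253).
13%: (193 − 25.09 = 167.91→168, 193 − 25.09 = 167.91→168, 253 − 32.89 = 220.11→220) → #A8A8DC
60%: (193 − 115.8 = 77.2→77, 193 − 115.8 = 77.2→77, 253 − 151.8 = 101.2→101) → #4D4D65
82%: (193 − 158.26 = 34.74→35, 193 − 158.26 = 34.74→35, 253 − 207.46 = 45.54→46) → #23232E

#A8A8DC, #4D4D65, #23232E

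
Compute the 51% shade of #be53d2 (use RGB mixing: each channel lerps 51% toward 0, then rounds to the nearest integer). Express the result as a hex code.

#be53d2 is rgb(190, 83, 210).
Lerp each channel 51% toward 0:
  R: 190 − 96.9 = 93.1 → 93
  G: 83 + 0.51×(0−83) = 83 − 42.33 = 40.67 → 41
  B: 210 + 0.51×(0−210) = 210 − 107.1 = 102.9 → 103
rgb(93, 41, 103) = #5d2967.

#5d2967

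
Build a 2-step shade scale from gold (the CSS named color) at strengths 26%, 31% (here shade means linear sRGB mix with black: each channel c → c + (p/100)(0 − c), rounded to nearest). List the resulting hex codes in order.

CSS gold is rgb(255, 215, 0).
26%: (255 − 66.3 = 188.7→189, 215 − 55.9 = 159.1→159, 0→0) → #bd9f00
31%: (255 − 79.05 = 175.95→176, 215 − 66.65 = 148.35→148, 0→0) → #b09400

#bd9f00, #b09400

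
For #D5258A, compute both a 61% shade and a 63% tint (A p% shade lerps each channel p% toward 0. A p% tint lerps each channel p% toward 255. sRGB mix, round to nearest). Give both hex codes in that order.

#D5258A is rgb(213, 37, 138).
61% shade:
  R: 213 + 0.61×(0−213) = 213 − 129.93 = 83.07 → 83
  G: 37 − 22.57 = 14.43 → 14
  B: 138 + 0.61×(0−138) = 138 − 84.18 = 53.82 → 54
  → #530E36
63% tint:
  R: 213 + 26.46 = 239.46 → 239
  G: 37 + 0.63×(255−37) = 37 + 137.34 = 174.34 → 174
  B: 138 + 0.63×(255−138) = 138 + 73.71 = 211.71 → 212
  → #EFAED4

#530E36, #EFAED4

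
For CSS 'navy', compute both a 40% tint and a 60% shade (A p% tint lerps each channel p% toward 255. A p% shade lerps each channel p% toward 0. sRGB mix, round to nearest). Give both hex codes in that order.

CSS navy is rgb(0, 0, 128).
40% tint:
  R: 0 + 0.4×(255−0) = 0 + 102 = 102 → 102
  G: 0 + 0.4×(255−0) = 0 + 102 = 102 → 102
  B: 128 + 0.4×(255−128) = 128 + 50.8 = 178.8 → 179
  → #6666b3
60% shade:
  R: 0 + 0 = 0 → 0
  G: 0 + 0.6×(0−0) = 0 + 0 = 0 → 0
  B: 128 + 0.6×(0−128) = 128 − 76.8 = 51.2 → 51
  → #000033

#6666b3, #000033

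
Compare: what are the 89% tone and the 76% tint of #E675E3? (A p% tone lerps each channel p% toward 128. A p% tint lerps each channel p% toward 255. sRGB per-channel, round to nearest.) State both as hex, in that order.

#E675E3 is rgb(230, 117, 227).
89% tone:
  R: 230 + 0.89×(128−230) = 230 − 90.78 = 139.22 → 139
  G: 117 + 9.79 = 126.79 → 127
  B: 227 + 0.89×(128−227) = 227 − 88.11 = 138.89 → 139
  → #8B7F8B
76% tint:
  R: 230 + 19 = 249 → 249
  G: 117 + 0.76×(255−117) = 117 + 104.88 = 221.88 → 222
  B: 227 + 0.76×(255−227) = 227 + 21.28 = 248.28 → 248
  → #F9DEF8

#8B7F8B, #F9DEF8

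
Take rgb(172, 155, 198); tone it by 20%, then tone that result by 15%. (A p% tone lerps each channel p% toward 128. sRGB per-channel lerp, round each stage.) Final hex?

Per channel, c → c + 0.2(128 − c):
  R: 172 − 8.8 = 163.2 → 163
  G: 155 + 0.2×(128−155) = 155 − 5.4 = 149.6 → 150
  B: 198 + 0.2×(128−198) = 198 − 14 = 184 → 184
After the tone: rgb(163, 150, 184) = #a396b8.
Lerp each channel 15% toward 128:
  R: 163 + 0.15×(128−163) = 163 − 5.25 = 157.75 → 158
  G: 150 − 3.3 = 146.7 → 147
  B: 184 − 8.4 = 175.6 → 176
rgb(158, 147, 176) = #9e93b0.

#9e93b0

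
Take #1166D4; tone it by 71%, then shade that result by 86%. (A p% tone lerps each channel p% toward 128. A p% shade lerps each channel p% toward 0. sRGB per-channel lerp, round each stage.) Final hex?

#0D1115

#1166D4 is rgb(17, 102, 212).
A 71% tone moves each channel 71% toward 128:
  R: 17 + 78.81 = 95.81 → 96
  G: 102 + 18.46 = 120.46 → 120
  B: 212 + 0.71×(128−212) = 212 − 59.64 = 152.36 → 152
After the tone: rgb(96, 120, 152) = #607898.
An 86% shade moves each channel 86% toward 0:
  R: 96 + 0.86×(0−96) = 96 − 82.56 = 13.44 → 13
  G: 120 + 0.86×(0−120) = 120 − 103.2 = 16.8 → 17
  B: 152 + 0.86×(0−152) = 152 − 130.72 = 21.28 → 21
rgb(13, 17, 21) = #0D1115.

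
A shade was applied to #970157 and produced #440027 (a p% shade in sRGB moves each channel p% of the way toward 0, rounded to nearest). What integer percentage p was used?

55%

#970157 is rgb(151, 1, 87); #440027 is rgb(68, 0, 39).
On the R channel (widest range): 68 ≈ 151 + (p/100)(0 − 151), so p ≈ 100×(68 − 151)/(0 − 151) = -8300/-151 = 54.97.
p = 55 reproduces all three channels after rounding.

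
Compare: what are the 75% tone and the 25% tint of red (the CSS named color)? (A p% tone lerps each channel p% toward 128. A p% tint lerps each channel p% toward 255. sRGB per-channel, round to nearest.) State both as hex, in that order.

CSS red is rgb(255, 0, 0).
75% tone:
  R: 255 + 0.75×(128−255) = 255 − 95.25 = 159.75 → 160
  G: 0 + 96 = 96 → 96
  B: 0 + 96 = 96 → 96
  → #a06060
25% tint:
  R: 255 + 0 = 255 → 255
  G: 0 + 0.25×(255−0) = 0 + 63.75 = 63.75 → 64
  B: 0 + 0.25×(255−0) = 0 + 63.75 = 63.75 → 64
  → #ff4040

#a06060, #ff4040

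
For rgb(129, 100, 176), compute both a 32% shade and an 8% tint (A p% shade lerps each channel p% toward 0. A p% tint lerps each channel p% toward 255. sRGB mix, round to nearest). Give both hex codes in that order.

32% shade:
  R: 129 − 41.28 = 87.72 → 88
  G: 100 − 32 = 68 → 68
  B: 176 − 56.32 = 119.68 → 120
  → #584478
8% tint:
  R: 129 + 0.08×(255−129) = 129 + 10.08 = 139.08 → 139
  G: 100 + 0.08×(255−100) = 100 + 12.4 = 112.4 → 112
  B: 176 + 6.32 = 182.32 → 182
  → #8b70b6

#584478, #8b70b6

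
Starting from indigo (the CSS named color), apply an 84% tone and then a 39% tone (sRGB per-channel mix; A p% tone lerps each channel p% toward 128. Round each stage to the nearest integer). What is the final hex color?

#7B7480

CSS indigo is rgb(75, 0, 130).
An 84% tone moves each channel 84% toward 128:
  R: 75 + 44.52 = 119.52 → 120
  G: 0 + 0.84×(128−0) = 0 + 107.52 = 107.52 → 108
  B: 130 + 0.84×(128−130) = 130 − 1.68 = 128.32 → 128
After the tone: rgb(120, 108, 128) = #786C80.
Lerp each channel 39% toward 128:
  R: 120 + 0.39×(128−120) = 120 + 3.12 = 123.12 → 123
  G: 108 + 0.39×(128−108) = 108 + 7.8 = 115.8 → 116
  B: 128 + 0 = 128 → 128
rgb(123, 116, 128) = #7B7480.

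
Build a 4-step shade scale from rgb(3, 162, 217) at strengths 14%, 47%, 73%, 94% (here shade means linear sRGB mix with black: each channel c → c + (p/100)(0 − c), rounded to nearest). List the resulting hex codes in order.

14%: (3→3, 162 − 22.68 = 139.32→139, 217 − 30.38 = 186.62→187) → #038BBB
47%: (3 − 1.41 = 1.59→2, 162 − 76.14 = 85.86→86, 217 − 101.99 = 115.01→115) → #025673
73%: (3 − 2.19 = 0.81→1, 162 − 118.26 = 43.74→44, 217 − 158.41 = 58.59→59) → #012C3B
94%: (3 − 2.82 = 0.18→0, 162 − 152.28 = 9.72→10, 217 − 203.98 = 13.02→13) → #000A0D

#038BBB, #025673, #012C3B, #000A0D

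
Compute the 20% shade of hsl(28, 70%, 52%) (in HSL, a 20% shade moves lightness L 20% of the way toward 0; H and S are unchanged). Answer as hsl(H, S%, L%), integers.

L moves 20% from 52 toward 0: 52 − 10.4 = 41.6 → 42.
H and S are unchanged.

hsl(28, 70%, 42%)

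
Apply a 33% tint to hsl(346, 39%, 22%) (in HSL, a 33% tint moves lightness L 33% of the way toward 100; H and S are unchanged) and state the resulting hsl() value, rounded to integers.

L moves 33% from 22 toward 100: 22 + 25.74 = 47.74 → 48.
H and S are unchanged.

hsl(346, 39%, 48%)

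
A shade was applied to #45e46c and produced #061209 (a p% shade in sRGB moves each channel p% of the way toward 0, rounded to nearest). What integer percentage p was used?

92%

#45e46c is rgb(69, 228, 108); #061209 is rgb(6, 18, 9).
On the G channel (widest range): 18 ≈ 228 + (p/100)(0 − 228), so p ≈ 100×(18 − 228)/(0 − 228) = -21000/-228 = 92.11.
p = 92 reproduces all three channels after rounding.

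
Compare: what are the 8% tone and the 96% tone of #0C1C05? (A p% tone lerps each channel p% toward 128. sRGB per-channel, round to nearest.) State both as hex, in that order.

#0C1C05 is rgb(12, 28, 5).
8% tone:
  R: 12 + 0.08×(128−12) = 12 + 9.28 = 21.28 → 21
  G: 28 + 0.08×(128−28) = 28 + 8 = 36 → 36
  B: 5 + 0.08×(128−5) = 5 + 9.84 = 14.84 → 15
  → #15240F
96% tone:
  R: 12 + 0.96×(128−12) = 12 + 111.36 = 123.36 → 123
  G: 28 + 0.96×(128−28) = 28 + 96 = 124 → 124
  B: 5 + 118.08 = 123.08 → 123
  → #7B7C7B

#15240F, #7B7C7B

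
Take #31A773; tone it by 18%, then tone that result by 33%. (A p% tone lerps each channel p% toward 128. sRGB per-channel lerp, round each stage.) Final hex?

#31A773 is rgb(49, 167, 115).
Per channel, c → c + 0.18(128 − c):
  R: 49 + 0.18×(128−49) = 49 + 14.22 = 63.22 → 63
  G: 167 + 0.18×(128−167) = 167 − 7.02 = 159.98 → 160
  B: 115 + 0.18×(128−115) = 115 + 2.34 = 117.34 → 117
After the tone: rgb(63, 160, 117) = #3FA075.
Lerp each channel 33% toward 128:
  R: 63 + 21.45 = 84.45 → 84
  G: 160 − 10.56 = 149.44 → 149
  B: 117 + 3.63 = 120.63 → 121
rgb(84, 149, 121) = #549579.

#549579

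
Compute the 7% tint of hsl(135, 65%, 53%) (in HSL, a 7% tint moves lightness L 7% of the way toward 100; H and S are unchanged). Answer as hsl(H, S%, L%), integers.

hsl(135, 65%, 56%)

L moves 7% from 53 toward 100: 53 + 3.29 = 56.29 → 56.
H and S are unchanged.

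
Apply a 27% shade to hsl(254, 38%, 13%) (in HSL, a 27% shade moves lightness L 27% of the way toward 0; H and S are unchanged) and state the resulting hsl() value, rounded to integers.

hsl(254, 38%, 9%)

L moves 27% from 13 toward 0: 13 − 3.51 = 9.49 → 9.
H and S are unchanged.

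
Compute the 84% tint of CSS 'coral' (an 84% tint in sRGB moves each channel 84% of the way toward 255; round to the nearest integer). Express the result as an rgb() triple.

CSS coral is rgb(255, 127, 80).
Per channel, c → c + 0.84(255 − c):
  R: 255 + 0 = 255 → 255
  G: 127 + 107.52 = 234.52 → 235
  B: 80 + 0.84×(255−80) = 80 + 147 = 227 → 227

rgb(255, 235, 227)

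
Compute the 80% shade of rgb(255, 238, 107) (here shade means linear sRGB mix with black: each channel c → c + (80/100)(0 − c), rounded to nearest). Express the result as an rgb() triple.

rgb(51, 48, 21)

An 80% shade moves each channel 80% toward 0:
  R: 255 − 204 = 51 → 51
  G: 238 + 0.8×(0−238) = 238 − 190.4 = 47.6 → 48
  B: 107 + 0.8×(0−107) = 107 − 85.6 = 21.4 → 21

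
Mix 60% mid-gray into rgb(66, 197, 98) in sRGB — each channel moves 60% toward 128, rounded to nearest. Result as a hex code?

A 60% tone moves each channel 60% toward 128:
  R: 66 + 0.6×(128−66) = 66 + 37.2 = 103.2 → 103
  G: 197 + 0.6×(128−197) = 197 − 41.4 = 155.6 → 156
  B: 98 + 18 = 116 → 116
rgb(103, 156, 116) = #679c74.

#679c74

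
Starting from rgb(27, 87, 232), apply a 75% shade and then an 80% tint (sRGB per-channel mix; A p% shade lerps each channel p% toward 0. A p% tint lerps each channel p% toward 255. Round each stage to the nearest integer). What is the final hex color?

A 75% shade moves each channel 75% toward 0:
  R: 27 − 20.25 = 6.75 → 7
  G: 87 + 0.75×(0−87) = 87 − 65.25 = 21.75 → 22
  B: 232 + 0.75×(0−232) = 232 − 174 = 58 → 58
After the shade: rgb(7, 22, 58) = #07163A.
Per channel, c → c + 0.8(255 − c):
  R: 7 + 198.4 = 205.4 → 205
  G: 22 + 0.8×(255−22) = 22 + 186.4 = 208.4 → 208
  B: 58 + 0.8×(255−58) = 58 + 157.6 = 215.6 → 216
rgb(205, 208, 216) = #CDD0D8.

#CDD0D8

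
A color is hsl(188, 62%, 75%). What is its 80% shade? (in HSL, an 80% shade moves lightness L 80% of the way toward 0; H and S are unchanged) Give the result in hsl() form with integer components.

hsl(188, 62%, 15%)

L moves 80% from 75 toward 0: 75 − 60 = 15 → 15.
H and S are unchanged.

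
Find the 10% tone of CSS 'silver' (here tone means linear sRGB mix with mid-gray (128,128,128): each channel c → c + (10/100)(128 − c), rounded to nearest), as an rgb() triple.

CSS silver is rgb(192, 192, 192).
Per channel, c → c + 0.1(128 − c):
  R: 192 − 6.4 = 185.6 → 186
  G: 192 + 0.1×(128−192) = 192 − 6.4 = 185.6 → 186
  B: 192 + 0.1×(128−192) = 192 − 6.4 = 185.6 → 186

rgb(186, 186, 186)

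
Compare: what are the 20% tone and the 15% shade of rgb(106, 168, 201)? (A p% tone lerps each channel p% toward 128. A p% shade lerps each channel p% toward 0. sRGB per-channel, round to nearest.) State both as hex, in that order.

20% tone:
  R: 106 + 0.2×(128−106) = 106 + 4.4 = 110.4 → 110
  G: 168 − 8 = 160 → 160
  B: 201 + 0.2×(128−201) = 201 − 14.6 = 186.4 → 186
  → #6EA0BA
15% shade:
  R: 106 − 15.9 = 90.1 → 90
  G: 168 − 25.2 = 142.8 → 143
  B: 201 + 0.15×(0−201) = 201 − 30.15 = 170.85 → 171
  → #5A8FAB

#6EA0BA, #5A8FAB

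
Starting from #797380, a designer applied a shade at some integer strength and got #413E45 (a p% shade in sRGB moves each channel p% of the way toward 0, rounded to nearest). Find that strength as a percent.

46%

#797380 is rgb(121, 115, 128); #413E45 is rgb(65, 62, 69).
On the B channel (widest range): 69 ≈ 128 + (p/100)(0 − 128), so p ≈ 100×(69 − 128)/(0 − 128) = -5900/-128 = 46.09.
p = 46 reproduces all three channels after rounding.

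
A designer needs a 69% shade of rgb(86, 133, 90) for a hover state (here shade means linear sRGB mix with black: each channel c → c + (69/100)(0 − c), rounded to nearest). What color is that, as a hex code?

Per channel, c → c + 0.69(0 − c):
  R: 86 − 59.34 = 26.66 → 27
  G: 133 + 0.69×(0−133) = 133 − 91.77 = 41.23 → 41
  B: 90 + 0.69×(0−90) = 90 − 62.1 = 27.9 → 28
rgb(27, 41, 28) = #1B291C.

#1B291C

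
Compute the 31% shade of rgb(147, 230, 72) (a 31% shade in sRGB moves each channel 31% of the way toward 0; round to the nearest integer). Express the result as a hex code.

#659F32

A 31% shade moves each channel 31% toward 0:
  R: 147 − 45.57 = 101.43 → 101
  G: 230 − 71.3 = 158.7 → 159
  B: 72 + 0.31×(0−72) = 72 − 22.32 = 49.68 → 50
rgb(101, 159, 50) = #659F32.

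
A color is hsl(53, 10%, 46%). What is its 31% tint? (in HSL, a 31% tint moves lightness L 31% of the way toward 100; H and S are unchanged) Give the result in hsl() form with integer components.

L moves 31% from 46 toward 100: 46 + 16.74 = 62.74 → 63.
H and S are unchanged.

hsl(53, 10%, 63%)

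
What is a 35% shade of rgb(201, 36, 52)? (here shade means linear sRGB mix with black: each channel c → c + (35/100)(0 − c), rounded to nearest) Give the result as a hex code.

Lerp each channel 35% toward 0:
  R: 201 + 0.35×(0−201) = 201 − 70.35 = 130.65 → 131
  G: 36 − 12.6 = 23.4 → 23
  B: 52 − 18.2 = 33.8 → 34
rgb(131, 23, 34) = #831722.

#831722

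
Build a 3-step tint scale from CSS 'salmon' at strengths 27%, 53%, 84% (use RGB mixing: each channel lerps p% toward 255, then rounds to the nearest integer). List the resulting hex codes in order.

#fba298, #fdc3bd, #feebe8

CSS salmon is rgb(250, 128, 114).
27%: (250 + 1.35 = 251.35→251, 128 + 34.29 = 162.29→162, 114 + 38.07 = 152.07→152) → #fba298
53%: (250 + 2.65 = 252.65→253, 128 + 67.31 = 195.31→195, 114 + 74.73 = 188.73→189) → #fdc3bd
84%: (250 + 4.2 = 254.2→254, 128 + 106.68 = 234.68→235, 114 + 118.44 = 232.44→232) → #feebe8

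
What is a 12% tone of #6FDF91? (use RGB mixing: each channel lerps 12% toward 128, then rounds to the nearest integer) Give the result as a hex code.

#6FDF91 is rgb(111, 223, 145).
A 12% tone moves each channel 12% toward 128:
  R: 111 + 0.12×(128−111) = 111 + 2.04 = 113.04 → 113
  G: 223 + 0.12×(128−223) = 223 − 11.4 = 211.6 → 212
  B: 145 − 2.04 = 142.96 → 143
rgb(113, 212, 143) = #71D48F.

#71D48F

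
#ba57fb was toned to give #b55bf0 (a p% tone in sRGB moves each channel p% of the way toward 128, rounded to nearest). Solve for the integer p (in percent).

9%

#ba57fb is rgb(186, 87, 251); #b55bf0 is rgb(181, 91, 240).
On the B channel (widest range): 240 ≈ 251 + (p/100)(128 − 251), so p ≈ 100×(240 − 251)/(128 − 251) = -1100/-123 = 8.94.
p = 9 reproduces all three channels after rounding.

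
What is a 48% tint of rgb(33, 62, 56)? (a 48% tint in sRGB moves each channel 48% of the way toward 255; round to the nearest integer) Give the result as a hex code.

Per channel, c → c + 0.48(255 − c):
  R: 33 + 0.48×(255−33) = 33 + 106.56 = 139.56 → 140
  G: 62 + 92.64 = 154.64 → 155
  B: 56 + 0.48×(255−56) = 56 + 95.52 = 151.52 → 152
rgb(140, 155, 152) = #8c9b98.

#8c9b98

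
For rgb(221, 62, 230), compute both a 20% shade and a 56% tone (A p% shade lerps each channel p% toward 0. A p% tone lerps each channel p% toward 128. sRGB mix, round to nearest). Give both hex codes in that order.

#B132B8, #A963AD

20% shade:
  R: 221 − 44.2 = 176.8 → 177
  G: 62 − 12.4 = 49.6 → 50
  B: 230 + 0.2×(0−230) = 230 − 46 = 184 → 184
  → #B132B8
56% tone:
  R: 221 + 0.56×(128−221) = 221 − 52.08 = 168.92 → 169
  G: 62 + 36.96 = 98.96 → 99
  B: 230 − 57.12 = 172.88 → 173
  → #A963AD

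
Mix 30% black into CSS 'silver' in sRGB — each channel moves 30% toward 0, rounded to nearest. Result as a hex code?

#868686

CSS silver is rgb(192, 192, 192).
Lerp each channel 30% toward 0:
  R: 192 + 0.3×(0−192) = 192 − 57.6 = 134.4 → 134
  G: 192 + 0.3×(0−192) = 192 − 57.6 = 134.4 → 134
  B: 192 − 57.6 = 134.4 → 134
rgb(134, 134, 134) = #868686.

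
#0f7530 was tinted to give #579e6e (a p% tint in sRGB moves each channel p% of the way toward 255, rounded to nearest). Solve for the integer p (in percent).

#0f7530 is rgb(15, 117, 48); #579e6e is rgb(87, 158, 110).
On the R channel (widest range): 87 ≈ 15 + (p/100)(255 − 15), so p ≈ 100×(87 − 15)/(255 − 15) = 7200/240 = 30.00.
p = 30 reproduces all three channels after rounding.

30%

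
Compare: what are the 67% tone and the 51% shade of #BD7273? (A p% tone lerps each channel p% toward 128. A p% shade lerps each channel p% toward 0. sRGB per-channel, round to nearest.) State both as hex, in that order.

#947B7C, #5D3838

#BD7273 is rgb(189, 114, 115).
67% tone:
  R: 189 − 40.87 = 148.13 → 148
  G: 114 + 0.67×(128−114) = 114 + 9.38 = 123.38 → 123
  B: 115 + 8.71 = 123.71 → 124
  → #947B7C
51% shade:
  R: 189 − 96.39 = 92.61 → 93
  G: 114 − 58.14 = 55.86 → 56
  B: 115 − 58.65 = 56.35 → 56
  → #5D3838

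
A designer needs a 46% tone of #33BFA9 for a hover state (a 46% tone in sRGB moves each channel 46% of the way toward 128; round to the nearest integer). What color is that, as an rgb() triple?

#33BFA9 is rgb(51, 191, 169).
Per channel, c → c + 0.46(128 − c):
  R: 51 + 35.42 = 86.42 → 86
  G: 191 + 0.46×(128−191) = 191 − 28.98 = 162.02 → 162
  B: 169 + 0.46×(128−169) = 169 − 18.86 = 150.14 → 150

rgb(86, 162, 150)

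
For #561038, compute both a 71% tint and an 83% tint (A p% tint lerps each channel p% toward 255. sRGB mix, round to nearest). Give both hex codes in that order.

#561038 is rgb(86, 16, 56).
71% tint:
  R: 86 + 119.99 = 205.99 → 206
  G: 16 + 169.69 = 185.69 → 186
  B: 56 + 141.29 = 197.29 → 197
  → #CEBAC5
83% tint:
  R: 86 + 0.83×(255−86) = 86 + 140.27 = 226.27 → 226
  G: 16 + 0.83×(255−16) = 16 + 198.37 = 214.37 → 214
  B: 56 + 165.17 = 221.17 → 221
  → #E2D6DD

#CEBAC5, #E2D6DD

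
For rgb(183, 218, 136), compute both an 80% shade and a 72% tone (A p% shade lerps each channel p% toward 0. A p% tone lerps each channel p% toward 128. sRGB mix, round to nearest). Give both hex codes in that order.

80% shade:
  R: 183 + 0.8×(0−183) = 183 − 146.4 = 36.6 → 37
  G: 218 + 0.8×(0−218) = 218 − 174.4 = 43.6 → 44
  B: 136 + 0.8×(0−136) = 136 − 108.8 = 27.2 → 27
  → #252c1b
72% tone:
  R: 183 + 0.72×(128−183) = 183 − 39.6 = 143.4 → 143
  G: 218 − 64.8 = 153.2 → 153
  B: 136 − 5.76 = 130.24 → 130
  → #8f9982

#252c1b, #8f9982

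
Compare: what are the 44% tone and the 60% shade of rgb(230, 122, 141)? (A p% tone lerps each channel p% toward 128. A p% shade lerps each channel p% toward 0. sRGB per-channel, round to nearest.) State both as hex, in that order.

44% tone:
  R: 230 − 44.88 = 185.12 → 185
  G: 122 + 0.44×(128−122) = 122 + 2.64 = 124.64 → 125
  B: 141 + 0.44×(128−141) = 141 − 5.72 = 135.28 → 135
  → #b97d87
60% shade:
  R: 230 + 0.6×(0−230) = 230 − 138 = 92 → 92
  G: 122 + 0.6×(0−122) = 122 − 73.2 = 48.8 → 49
  B: 141 + 0.6×(0−141) = 141 − 84.6 = 56.4 → 56
  → #5c3138

#b97d87, #5c3138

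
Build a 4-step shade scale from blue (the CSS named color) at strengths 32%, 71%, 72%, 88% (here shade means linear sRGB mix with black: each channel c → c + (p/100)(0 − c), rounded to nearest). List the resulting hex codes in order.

CSS blue is rgb(0, 0, 255).
32%: (0→0, 0→0, 255 − 81.6 = 173.4→173) → #0000ad
71%: (0→0, 0→0, 255 − 181.05 = 73.95→74) → #00004a
72%: (0→0, 0→0, 255 − 183.6 = 71.4→71) → #000047
88%: (0→0, 0→0, 255 − 224.4 = 30.6→31) → #00001f

#0000ad, #00004a, #000047, #00001f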